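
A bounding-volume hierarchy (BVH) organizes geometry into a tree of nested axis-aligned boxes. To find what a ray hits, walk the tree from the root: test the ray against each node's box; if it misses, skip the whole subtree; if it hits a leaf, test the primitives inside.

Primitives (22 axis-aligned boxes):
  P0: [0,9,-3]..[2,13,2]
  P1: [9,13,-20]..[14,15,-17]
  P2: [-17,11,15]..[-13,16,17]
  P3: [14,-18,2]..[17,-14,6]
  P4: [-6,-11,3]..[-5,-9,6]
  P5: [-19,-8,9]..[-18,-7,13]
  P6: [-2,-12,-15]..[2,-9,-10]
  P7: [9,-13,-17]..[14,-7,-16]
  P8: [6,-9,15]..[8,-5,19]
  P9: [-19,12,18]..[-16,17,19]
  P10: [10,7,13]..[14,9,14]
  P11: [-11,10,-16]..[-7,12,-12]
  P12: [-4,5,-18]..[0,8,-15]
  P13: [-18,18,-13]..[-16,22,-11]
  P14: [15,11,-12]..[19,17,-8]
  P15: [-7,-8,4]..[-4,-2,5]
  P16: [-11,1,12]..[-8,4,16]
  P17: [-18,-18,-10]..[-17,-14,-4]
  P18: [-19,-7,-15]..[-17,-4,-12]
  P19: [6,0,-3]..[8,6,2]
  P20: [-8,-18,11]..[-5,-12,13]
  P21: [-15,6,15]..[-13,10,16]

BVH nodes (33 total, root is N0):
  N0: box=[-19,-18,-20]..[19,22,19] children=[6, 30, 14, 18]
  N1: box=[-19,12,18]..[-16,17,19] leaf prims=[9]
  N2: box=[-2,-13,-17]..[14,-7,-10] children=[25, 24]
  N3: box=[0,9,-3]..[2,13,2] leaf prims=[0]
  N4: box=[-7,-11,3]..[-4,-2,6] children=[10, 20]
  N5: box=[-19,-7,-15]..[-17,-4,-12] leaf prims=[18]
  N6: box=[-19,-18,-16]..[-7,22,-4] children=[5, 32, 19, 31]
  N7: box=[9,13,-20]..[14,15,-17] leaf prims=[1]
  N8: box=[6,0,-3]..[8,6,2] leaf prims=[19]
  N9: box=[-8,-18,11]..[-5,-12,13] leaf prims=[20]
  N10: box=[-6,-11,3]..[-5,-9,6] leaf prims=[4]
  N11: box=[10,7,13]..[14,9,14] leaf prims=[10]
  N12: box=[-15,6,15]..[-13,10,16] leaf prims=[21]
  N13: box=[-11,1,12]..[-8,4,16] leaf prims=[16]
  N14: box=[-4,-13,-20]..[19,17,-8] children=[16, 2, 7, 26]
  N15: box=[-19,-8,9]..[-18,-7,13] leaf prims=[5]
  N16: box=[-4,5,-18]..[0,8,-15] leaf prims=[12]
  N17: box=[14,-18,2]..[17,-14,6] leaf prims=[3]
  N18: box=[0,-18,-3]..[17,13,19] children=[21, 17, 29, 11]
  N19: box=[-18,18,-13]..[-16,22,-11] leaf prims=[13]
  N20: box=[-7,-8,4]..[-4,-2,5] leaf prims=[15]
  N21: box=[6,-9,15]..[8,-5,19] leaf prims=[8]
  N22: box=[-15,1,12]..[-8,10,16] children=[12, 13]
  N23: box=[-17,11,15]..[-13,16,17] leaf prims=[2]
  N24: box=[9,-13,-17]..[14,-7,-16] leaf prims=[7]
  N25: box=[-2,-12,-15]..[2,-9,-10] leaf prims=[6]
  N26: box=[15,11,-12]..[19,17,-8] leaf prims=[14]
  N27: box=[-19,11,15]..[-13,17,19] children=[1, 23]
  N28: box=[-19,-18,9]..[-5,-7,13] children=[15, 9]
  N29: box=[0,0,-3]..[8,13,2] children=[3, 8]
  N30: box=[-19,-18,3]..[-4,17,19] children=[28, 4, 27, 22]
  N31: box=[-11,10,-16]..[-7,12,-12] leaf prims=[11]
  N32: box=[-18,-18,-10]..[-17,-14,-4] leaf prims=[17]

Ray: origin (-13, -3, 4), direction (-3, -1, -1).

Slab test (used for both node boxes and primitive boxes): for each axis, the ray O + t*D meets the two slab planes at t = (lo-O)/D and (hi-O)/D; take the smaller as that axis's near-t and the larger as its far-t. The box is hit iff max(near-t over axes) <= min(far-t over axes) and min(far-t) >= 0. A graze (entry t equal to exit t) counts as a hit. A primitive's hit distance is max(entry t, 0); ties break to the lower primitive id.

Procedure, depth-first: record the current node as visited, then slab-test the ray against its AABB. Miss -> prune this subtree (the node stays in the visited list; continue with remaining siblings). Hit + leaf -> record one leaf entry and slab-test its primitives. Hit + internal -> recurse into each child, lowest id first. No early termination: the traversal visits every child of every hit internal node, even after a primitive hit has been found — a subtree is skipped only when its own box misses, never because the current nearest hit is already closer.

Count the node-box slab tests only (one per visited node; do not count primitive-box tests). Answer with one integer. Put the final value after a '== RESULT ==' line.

Traverse from the root:
N0 x:[-32/3,2] y:[-25,15] z:[-15,24] -> hit [-32/3,2], descend [6, 14, 18, 30]
  N6 x:[-2,2] y:[-25,15] z:[8,20] -> miss, prune
  N14 x:[-32/3,-3] y:[-20,10] z:[12,24] -> miss, prune
  N18 x:[-10,-13/3] y:[-16,15] z:[-15,7] -> miss, prune
  N30 x:[-3,2] y:[-20,15] z:[-15,1] -> hit [-3,1], descend [4, 22, 27, 28]
    N4 x:[-3,-2] y:[-1,8] z:[-2,1] -> miss, prune
    N22 x:[-5/3,2/3] y:[-13,-4] z:[-12,-8] -> miss, prune
    N27 x:[0,2] y:[-20,-14] z:[-15,-11] -> miss, prune
    N28 x:[-8/3,2] y:[4,15] z:[-9,-5] -> miss, prune

Visited [0, 6, 14, 18, 30, 4, 22, 27, 28]. Tests: 9 box, 0 leaf. Nearest: miss.

== RESULT ==
9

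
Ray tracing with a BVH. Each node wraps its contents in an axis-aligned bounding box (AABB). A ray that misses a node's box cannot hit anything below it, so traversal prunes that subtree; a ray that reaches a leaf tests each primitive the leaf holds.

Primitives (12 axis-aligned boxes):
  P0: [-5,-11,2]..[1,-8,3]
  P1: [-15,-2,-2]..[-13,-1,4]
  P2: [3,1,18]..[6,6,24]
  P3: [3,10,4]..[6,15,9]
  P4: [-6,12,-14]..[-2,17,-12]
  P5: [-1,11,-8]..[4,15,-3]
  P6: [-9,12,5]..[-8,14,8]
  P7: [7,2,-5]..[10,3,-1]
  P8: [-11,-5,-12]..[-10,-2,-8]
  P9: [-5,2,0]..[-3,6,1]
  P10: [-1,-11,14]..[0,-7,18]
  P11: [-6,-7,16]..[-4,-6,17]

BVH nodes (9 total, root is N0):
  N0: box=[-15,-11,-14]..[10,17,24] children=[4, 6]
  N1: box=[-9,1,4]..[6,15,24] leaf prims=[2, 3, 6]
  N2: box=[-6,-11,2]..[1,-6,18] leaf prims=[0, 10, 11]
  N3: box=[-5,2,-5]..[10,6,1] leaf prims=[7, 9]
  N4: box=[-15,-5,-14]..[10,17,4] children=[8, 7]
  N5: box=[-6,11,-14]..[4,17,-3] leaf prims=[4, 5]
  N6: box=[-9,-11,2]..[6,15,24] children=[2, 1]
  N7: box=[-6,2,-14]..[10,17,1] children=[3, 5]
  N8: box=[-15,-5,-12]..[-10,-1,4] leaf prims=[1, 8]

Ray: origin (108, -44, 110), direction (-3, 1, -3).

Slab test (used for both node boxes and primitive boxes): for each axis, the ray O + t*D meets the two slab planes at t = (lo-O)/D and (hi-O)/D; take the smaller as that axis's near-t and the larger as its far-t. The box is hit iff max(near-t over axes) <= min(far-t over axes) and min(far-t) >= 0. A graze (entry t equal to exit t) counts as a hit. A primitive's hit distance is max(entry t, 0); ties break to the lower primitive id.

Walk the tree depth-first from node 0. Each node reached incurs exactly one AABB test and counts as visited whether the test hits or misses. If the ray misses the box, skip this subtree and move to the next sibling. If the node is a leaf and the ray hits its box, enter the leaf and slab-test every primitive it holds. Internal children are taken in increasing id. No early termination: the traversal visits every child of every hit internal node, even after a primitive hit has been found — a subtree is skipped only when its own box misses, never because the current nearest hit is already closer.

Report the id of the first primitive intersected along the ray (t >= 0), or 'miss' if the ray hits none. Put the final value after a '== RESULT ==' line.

Trace the traversal:
N0 x:[98/3,41] y:[33,61] z:[86/3,124/3] -> hit [33,41], descend [4, 6]
  N4 x:[98/3,41] y:[39,61] z:[106/3,124/3] -> hit [39,41], descend [7, 8]
    N7 x:[98/3,38] y:[46,61] z:[109/3,124/3] -> miss, prune
    N8 x:[118/3,41] y:[39,43] z:[106/3,122/3] -> hit [118/3,122/3] leaf, test {P1(miss), P8@t=118/3}
  N6 x:[34,39] y:[33,59] z:[86/3,36] -> hit [34,36], descend [1, 2]
    N1 x:[34,39] y:[45,59] z:[86/3,106/3] -> miss, prune
    N2 x:[107/3,38] y:[33,38] z:[92/3,36] -> hit [107/3,36] leaf, test {P0@t=107/3, P10(miss), P11(miss)}

7 AABB tests over nodes [0, 4, 7, 8, 6, 1, 2]; 2 leaves entered; closest P0.

== RESULT ==
0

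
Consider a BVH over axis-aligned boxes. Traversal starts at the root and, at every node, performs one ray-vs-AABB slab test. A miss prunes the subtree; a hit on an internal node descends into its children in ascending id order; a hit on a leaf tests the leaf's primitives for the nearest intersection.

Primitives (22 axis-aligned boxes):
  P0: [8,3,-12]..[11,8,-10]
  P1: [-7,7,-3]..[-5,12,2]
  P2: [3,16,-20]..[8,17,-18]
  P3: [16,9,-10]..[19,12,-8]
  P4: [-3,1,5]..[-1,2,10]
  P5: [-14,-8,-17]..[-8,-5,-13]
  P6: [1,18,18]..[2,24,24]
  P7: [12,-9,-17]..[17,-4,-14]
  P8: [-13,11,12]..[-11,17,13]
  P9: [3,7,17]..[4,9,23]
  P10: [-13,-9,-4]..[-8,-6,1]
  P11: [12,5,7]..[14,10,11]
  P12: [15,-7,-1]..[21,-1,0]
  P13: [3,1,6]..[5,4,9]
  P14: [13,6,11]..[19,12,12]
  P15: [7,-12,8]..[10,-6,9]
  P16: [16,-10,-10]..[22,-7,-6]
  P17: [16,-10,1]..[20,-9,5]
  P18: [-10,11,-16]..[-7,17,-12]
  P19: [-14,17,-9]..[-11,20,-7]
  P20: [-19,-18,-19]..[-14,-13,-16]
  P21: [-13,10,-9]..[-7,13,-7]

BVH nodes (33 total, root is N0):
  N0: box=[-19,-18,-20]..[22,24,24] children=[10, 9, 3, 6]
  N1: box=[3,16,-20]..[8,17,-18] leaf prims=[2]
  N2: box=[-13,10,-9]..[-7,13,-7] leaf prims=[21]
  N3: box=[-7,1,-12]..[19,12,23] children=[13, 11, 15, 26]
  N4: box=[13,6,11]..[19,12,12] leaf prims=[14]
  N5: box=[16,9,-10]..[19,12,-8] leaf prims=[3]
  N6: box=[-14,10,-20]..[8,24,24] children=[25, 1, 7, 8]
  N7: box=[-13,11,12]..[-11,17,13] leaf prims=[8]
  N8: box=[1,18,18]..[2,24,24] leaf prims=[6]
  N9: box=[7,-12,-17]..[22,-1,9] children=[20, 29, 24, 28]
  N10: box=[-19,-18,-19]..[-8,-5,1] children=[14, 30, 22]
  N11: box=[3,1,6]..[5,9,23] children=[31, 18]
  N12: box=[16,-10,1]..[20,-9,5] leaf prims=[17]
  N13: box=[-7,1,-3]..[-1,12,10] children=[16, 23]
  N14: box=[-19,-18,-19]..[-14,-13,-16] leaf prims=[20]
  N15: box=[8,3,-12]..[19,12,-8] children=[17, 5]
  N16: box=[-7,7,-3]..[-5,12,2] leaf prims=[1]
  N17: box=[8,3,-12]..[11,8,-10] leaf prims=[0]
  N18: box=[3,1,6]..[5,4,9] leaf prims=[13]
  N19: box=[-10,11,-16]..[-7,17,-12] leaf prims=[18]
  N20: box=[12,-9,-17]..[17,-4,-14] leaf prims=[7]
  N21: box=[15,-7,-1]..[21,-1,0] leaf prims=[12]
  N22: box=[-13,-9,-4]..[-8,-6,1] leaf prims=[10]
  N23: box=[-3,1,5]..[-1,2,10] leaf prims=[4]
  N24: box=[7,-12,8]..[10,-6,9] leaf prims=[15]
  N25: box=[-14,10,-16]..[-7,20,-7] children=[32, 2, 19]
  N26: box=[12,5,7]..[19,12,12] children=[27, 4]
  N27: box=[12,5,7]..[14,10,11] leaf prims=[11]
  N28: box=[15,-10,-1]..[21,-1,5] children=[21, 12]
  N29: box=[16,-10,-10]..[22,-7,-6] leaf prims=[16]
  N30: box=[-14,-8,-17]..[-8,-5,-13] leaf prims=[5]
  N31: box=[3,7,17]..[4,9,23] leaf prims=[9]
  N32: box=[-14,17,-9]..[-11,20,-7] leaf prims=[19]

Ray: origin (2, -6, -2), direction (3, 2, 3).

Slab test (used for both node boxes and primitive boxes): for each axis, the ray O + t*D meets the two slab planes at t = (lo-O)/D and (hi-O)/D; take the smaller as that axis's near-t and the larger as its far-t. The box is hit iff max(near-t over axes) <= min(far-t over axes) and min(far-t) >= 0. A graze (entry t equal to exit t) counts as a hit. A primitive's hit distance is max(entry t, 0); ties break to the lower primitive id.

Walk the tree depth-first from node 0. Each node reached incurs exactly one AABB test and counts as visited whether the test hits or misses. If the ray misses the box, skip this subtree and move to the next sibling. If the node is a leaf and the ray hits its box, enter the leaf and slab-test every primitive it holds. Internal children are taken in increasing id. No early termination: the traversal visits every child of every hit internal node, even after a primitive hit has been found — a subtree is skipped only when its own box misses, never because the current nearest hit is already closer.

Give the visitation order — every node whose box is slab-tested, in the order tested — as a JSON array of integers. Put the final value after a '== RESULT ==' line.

Walk:
N0 x:[-7,20/3] y:[-6,15] z:[-6,26/3] -> hit [-6,20/3], descend [3, 6, 9, 10]
  N3 x:[-3,17/3] y:[7/2,9] z:[-10/3,25/3] -> hit [7/2,17/3], descend [11, 13, 15, 26]
    N11 x:[1/3,1] y:[7/2,15/2] z:[8/3,25/3] -> miss, prune
    N13 x:[-3,-1] y:[7/2,9] z:[-1/3,4] -> miss, prune
    N15 x:[2,17/3] y:[9/2,9] z:[-10/3,-2] -> miss, prune
    N26 x:[10/3,17/3] y:[11/2,9] z:[3,14/3] -> miss, prune
  N6 x:[-16/3,2] y:[8,15] z:[-6,26/3] -> miss, prune
  N9 x:[5/3,20/3] y:[-3,5/2] z:[-5,11/3] -> hit [5/3,5/2], descend [20, 24, 28, 29]
    N20 x:[10/3,5] y:[-3/2,1] z:[-5,-4] -> miss, prune
    N24 x:[5/3,8/3] y:[-3,0] z:[10/3,11/3] -> miss, prune
    N28 x:[13/3,19/3] y:[-2,5/2] z:[1/3,7/3] -> miss, prune
    N29 x:[14/3,20/3] y:[-2,-1/2] z:[-8/3,-4/3] -> miss, prune
  N10 x:[-7,-10/3] y:[-6,1/2] z:[-17/3,1] -> miss, prune

Visited [0, 3, 11, 13, 15, 26, 6, 9, 20, 24, 28, 29, 10]. Tests: 13 box, 0 leaf. Nearest: miss.

== RESULT ==
[0, 3, 11, 13, 15, 26, 6, 9, 20, 24, 28, 29, 10]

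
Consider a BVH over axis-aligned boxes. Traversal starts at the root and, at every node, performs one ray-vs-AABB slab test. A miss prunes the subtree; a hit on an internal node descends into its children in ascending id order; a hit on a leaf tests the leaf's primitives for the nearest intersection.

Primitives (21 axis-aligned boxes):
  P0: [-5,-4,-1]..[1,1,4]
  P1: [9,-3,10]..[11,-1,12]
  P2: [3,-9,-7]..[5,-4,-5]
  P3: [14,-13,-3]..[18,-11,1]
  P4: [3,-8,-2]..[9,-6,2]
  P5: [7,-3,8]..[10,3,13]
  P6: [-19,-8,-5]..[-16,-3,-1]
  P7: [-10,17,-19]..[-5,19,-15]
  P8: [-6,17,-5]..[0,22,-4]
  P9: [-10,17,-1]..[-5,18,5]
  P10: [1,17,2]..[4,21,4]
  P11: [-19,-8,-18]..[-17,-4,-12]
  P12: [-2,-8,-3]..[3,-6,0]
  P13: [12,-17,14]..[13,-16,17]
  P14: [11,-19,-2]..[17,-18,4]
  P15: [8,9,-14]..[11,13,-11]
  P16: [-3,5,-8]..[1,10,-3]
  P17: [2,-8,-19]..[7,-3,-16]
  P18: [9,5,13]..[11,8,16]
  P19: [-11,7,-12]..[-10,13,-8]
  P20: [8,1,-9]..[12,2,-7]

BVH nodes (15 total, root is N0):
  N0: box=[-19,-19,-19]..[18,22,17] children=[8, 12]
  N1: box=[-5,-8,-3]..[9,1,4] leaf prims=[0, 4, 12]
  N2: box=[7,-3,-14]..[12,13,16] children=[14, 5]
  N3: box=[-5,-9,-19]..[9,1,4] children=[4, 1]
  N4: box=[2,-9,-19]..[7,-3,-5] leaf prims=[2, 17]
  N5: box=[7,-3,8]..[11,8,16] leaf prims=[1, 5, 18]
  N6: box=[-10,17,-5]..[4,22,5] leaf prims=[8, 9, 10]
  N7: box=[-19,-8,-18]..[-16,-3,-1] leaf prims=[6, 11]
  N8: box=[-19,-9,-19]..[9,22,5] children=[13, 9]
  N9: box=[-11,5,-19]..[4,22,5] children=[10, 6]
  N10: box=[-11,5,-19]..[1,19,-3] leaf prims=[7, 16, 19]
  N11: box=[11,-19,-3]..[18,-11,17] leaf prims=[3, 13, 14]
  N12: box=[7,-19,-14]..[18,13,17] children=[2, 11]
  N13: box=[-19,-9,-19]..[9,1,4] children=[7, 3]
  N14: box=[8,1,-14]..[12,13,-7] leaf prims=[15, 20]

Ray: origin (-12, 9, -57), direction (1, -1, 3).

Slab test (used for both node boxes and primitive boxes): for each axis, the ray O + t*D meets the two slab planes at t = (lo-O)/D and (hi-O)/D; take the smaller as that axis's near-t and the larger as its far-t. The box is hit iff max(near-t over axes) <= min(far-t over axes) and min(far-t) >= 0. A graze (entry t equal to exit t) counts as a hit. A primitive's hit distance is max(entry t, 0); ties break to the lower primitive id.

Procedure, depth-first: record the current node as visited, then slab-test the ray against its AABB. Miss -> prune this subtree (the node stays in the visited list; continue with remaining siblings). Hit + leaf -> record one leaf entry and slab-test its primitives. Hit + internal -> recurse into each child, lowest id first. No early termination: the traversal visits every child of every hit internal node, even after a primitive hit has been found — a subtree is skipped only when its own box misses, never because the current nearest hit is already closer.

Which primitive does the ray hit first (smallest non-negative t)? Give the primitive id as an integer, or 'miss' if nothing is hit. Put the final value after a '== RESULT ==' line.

Trace the traversal:
N0 x:[-7,30] y:[-13,28] z:[38/3,74/3] -> hit [38/3,74/3], descend [8, 12]
  N8 x:[-7,21] y:[-13,18] z:[38/3,62/3] -> hit [38/3,18], descend [9, 13]
    N9 x:[1,16] y:[-13,4] z:[38/3,62/3] -> miss, prune
    N13 x:[-7,21] y:[8,18] z:[38/3,61/3] -> hit [38/3,18], descend [3, 7]
      N3 x:[7,21] y:[8,18] z:[38/3,61/3] -> hit [38/3,18], descend [1, 4]
        N1 x:[7,21] y:[8,17] z:[18,61/3] -> miss, prune
        N4 x:[14,19] y:[12,18] z:[38/3,52/3] -> hit [14,52/3] leaf, test {P2@t=50/3, P17(miss)}
      N7 x:[-7,-4] y:[12,17] z:[13,56/3] -> miss, prune
  N12 x:[19,30] y:[-4,28] z:[43/3,74/3] -> hit [19,74/3], descend [2, 11]
    N2 x:[19,24] y:[-4,12] z:[43/3,73/3] -> miss, prune
    N11 x:[23,30] y:[20,28] z:[18,74/3] -> hit [23,74/3] leaf, test {P3(miss), P13(miss), P14(miss)}

Visited [0, 8, 9, 13, 3, 1, 4, 7, 12, 2, 11]. Tests: 11 box, 2 leaf. Nearest: P2.

== RESULT ==
2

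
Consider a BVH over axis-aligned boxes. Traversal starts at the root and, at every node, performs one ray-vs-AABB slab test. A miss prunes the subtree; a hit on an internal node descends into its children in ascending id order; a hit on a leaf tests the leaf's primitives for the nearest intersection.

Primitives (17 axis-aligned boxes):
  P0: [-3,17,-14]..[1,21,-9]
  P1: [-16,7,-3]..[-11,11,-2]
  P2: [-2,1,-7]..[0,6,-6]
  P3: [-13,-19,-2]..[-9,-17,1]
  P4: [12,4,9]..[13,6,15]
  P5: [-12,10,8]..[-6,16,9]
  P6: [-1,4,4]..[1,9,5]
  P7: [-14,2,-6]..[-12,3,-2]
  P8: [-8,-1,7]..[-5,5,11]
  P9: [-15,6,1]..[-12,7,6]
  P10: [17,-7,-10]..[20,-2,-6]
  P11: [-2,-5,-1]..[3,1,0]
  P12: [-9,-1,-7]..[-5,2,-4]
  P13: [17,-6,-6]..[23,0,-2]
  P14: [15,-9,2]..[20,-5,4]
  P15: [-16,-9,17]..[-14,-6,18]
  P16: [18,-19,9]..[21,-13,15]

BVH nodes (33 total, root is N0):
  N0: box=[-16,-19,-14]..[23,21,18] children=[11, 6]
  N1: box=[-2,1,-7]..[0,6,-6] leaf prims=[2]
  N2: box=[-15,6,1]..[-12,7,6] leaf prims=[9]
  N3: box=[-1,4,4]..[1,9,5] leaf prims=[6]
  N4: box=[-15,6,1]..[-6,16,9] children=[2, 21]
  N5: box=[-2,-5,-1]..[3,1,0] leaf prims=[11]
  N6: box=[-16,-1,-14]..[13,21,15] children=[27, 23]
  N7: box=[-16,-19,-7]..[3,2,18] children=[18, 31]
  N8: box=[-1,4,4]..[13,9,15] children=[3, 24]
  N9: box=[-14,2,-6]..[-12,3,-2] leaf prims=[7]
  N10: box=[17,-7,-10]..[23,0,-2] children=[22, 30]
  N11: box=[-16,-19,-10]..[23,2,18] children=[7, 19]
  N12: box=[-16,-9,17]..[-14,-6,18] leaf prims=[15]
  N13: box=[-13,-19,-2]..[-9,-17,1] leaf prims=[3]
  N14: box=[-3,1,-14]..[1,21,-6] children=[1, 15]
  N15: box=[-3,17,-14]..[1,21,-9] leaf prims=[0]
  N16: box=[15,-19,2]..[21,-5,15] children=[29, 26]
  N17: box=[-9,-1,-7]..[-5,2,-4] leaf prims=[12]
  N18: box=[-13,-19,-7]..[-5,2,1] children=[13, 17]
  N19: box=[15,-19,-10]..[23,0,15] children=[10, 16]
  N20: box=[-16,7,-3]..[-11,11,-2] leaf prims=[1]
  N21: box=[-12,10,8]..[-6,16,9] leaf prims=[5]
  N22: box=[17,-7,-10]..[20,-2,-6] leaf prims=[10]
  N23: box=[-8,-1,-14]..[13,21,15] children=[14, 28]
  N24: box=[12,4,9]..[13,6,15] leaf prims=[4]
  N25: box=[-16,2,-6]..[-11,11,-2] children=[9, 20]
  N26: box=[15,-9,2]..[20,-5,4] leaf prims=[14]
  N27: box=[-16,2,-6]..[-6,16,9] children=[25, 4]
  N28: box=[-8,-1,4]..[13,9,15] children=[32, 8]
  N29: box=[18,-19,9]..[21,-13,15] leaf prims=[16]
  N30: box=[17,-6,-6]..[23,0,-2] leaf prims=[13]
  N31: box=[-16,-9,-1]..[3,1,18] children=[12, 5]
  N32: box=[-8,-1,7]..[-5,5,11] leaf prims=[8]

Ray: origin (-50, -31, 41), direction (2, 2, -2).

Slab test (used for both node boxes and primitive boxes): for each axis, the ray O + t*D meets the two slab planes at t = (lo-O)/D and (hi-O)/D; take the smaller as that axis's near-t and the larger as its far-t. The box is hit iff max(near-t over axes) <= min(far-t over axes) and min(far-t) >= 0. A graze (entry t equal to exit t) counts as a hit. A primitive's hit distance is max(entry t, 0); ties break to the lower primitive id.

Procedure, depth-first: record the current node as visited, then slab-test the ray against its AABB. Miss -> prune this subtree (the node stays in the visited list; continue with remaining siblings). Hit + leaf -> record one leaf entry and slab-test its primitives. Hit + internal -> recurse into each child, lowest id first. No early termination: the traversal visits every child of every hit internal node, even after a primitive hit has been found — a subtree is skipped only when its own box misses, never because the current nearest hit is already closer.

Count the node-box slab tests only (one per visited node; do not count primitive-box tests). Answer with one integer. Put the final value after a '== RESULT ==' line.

Traverse from the root:
N0 x:[17,73/2] y:[6,26] z:[23/2,55/2] -> hit [17,26], descend [6, 11]
  N6 x:[17,63/2] y:[15,26] z:[13,55/2] -> hit [17,26], descend [23, 27]
    N23 x:[21,63/2] y:[15,26] z:[13,55/2] -> hit [21,26], descend [14, 28]
      N14 x:[47/2,51/2] y:[16,26] z:[47/2,55/2] -> hit [47/2,51/2], descend [1, 15]
        N1 x:[24,25] y:[16,37/2] z:[47/2,24] -> miss, prune
        N15 x:[47/2,51/2] y:[24,26] z:[25,55/2] -> hit [25,51/2] leaf, test {P0@t=25}
      N28 x:[21,63/2] y:[15,20] z:[13,37/2] -> miss, prune
    N27 x:[17,22] y:[33/2,47/2] z:[16,47/2] -> hit [17,22], descend [4, 25]
      N4 x:[35/2,22] y:[37/2,47/2] z:[16,20] -> hit [37/2,20], descend [2, 21]
        N2 x:[35/2,19] y:[37/2,19] z:[35/2,20] -> hit [37/2,19] leaf, test {P9@t=37/2}
        N21 x:[19,22] y:[41/2,47/2] z:[16,33/2] -> miss, prune
      N25 x:[17,39/2] y:[33/2,21] z:[43/2,47/2] -> miss, prune
  N11 x:[17,73/2] y:[6,33/2] z:[23/2,51/2] -> miss, prune

13 AABB tests over nodes [0, 6, 23, 14, 1, 15, 28, 27, 4, 2, 21, 25, 11]; 2 leaves entered; closest P9.

== RESULT ==
13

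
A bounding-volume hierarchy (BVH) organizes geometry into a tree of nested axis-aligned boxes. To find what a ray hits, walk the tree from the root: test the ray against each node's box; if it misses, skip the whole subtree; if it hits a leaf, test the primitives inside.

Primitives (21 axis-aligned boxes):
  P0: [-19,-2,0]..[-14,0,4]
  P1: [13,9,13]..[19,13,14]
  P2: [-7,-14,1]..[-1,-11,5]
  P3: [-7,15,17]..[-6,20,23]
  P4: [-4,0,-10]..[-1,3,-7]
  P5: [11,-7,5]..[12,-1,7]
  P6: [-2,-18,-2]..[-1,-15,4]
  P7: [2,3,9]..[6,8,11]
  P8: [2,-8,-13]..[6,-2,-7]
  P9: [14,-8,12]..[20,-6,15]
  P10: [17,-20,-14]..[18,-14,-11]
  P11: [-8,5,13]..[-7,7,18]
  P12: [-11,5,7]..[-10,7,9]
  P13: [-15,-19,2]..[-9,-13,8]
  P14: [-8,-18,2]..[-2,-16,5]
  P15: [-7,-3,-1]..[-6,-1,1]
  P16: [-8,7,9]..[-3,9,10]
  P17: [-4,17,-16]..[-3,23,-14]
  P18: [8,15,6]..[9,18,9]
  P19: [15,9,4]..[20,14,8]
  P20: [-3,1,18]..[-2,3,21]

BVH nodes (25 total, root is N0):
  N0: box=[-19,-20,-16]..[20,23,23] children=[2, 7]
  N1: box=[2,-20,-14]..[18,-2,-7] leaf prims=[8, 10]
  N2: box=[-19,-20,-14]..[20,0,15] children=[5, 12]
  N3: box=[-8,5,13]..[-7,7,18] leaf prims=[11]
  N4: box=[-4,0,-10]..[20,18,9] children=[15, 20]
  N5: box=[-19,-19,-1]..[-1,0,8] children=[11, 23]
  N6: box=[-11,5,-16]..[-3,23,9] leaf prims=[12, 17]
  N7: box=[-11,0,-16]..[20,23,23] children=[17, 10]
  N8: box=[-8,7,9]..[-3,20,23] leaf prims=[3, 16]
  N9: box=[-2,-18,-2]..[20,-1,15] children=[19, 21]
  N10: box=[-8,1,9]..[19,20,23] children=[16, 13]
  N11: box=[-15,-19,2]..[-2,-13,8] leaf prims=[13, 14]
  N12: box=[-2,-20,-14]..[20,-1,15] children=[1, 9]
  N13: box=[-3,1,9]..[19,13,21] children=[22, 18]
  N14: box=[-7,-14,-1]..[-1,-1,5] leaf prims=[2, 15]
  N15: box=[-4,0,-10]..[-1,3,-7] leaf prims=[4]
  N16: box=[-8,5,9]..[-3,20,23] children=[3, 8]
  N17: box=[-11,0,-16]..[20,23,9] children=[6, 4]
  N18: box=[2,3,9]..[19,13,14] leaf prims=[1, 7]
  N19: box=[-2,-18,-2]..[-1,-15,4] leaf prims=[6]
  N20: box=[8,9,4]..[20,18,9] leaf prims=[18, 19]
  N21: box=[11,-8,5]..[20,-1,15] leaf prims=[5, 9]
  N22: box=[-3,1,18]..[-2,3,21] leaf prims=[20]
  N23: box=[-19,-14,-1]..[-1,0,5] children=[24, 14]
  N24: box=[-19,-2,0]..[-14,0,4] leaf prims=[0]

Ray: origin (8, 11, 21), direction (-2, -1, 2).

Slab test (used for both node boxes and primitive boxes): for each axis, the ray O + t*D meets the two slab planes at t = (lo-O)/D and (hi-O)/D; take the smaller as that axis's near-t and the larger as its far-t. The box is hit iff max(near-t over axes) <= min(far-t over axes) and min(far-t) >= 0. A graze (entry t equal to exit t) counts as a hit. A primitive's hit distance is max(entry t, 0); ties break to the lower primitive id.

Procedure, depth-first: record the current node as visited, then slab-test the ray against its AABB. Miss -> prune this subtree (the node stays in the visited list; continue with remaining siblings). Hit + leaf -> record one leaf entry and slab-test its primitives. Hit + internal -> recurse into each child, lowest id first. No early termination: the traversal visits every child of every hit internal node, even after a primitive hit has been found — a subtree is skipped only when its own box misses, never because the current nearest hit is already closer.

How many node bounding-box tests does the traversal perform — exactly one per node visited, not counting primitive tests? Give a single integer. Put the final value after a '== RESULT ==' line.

Traverse from the root:
N0 x:[-6,27/2] y:[-12,31] z:[-37/2,1] -> hit [-6,1], descend [2, 7]
  N2 x:[-6,27/2] y:[11,31] z:[-35/2,-3] -> miss, prune
  N7 x:[-6,19/2] y:[-12,11] z:[-37/2,1] -> hit [-6,1], descend [10, 17]
    N10 x:[-11/2,8] y:[-9,10] z:[-6,1] -> hit [-11/2,1], descend [13, 16]
      N13 x:[-11/2,11/2] y:[-2,10] z:[-6,0] -> hit [-2,0], descend [18, 22]
        N18 x:[-11/2,3] y:[-2,8] z:[-6,-7/2] -> miss, prune
        N22 x:[5,11/2] y:[8,10] z:[-3/2,0] -> miss, prune
      N16 x:[11/2,8] y:[-9,6] z:[-6,1] -> miss, prune
    N17 x:[-6,19/2] y:[-12,11] z:[-37/2,-6] -> miss, prune

9 AABB tests over nodes [0, 2, 7, 10, 13, 18, 22, 16, 17]; 0 leaves entered; closest miss.

== RESULT ==
9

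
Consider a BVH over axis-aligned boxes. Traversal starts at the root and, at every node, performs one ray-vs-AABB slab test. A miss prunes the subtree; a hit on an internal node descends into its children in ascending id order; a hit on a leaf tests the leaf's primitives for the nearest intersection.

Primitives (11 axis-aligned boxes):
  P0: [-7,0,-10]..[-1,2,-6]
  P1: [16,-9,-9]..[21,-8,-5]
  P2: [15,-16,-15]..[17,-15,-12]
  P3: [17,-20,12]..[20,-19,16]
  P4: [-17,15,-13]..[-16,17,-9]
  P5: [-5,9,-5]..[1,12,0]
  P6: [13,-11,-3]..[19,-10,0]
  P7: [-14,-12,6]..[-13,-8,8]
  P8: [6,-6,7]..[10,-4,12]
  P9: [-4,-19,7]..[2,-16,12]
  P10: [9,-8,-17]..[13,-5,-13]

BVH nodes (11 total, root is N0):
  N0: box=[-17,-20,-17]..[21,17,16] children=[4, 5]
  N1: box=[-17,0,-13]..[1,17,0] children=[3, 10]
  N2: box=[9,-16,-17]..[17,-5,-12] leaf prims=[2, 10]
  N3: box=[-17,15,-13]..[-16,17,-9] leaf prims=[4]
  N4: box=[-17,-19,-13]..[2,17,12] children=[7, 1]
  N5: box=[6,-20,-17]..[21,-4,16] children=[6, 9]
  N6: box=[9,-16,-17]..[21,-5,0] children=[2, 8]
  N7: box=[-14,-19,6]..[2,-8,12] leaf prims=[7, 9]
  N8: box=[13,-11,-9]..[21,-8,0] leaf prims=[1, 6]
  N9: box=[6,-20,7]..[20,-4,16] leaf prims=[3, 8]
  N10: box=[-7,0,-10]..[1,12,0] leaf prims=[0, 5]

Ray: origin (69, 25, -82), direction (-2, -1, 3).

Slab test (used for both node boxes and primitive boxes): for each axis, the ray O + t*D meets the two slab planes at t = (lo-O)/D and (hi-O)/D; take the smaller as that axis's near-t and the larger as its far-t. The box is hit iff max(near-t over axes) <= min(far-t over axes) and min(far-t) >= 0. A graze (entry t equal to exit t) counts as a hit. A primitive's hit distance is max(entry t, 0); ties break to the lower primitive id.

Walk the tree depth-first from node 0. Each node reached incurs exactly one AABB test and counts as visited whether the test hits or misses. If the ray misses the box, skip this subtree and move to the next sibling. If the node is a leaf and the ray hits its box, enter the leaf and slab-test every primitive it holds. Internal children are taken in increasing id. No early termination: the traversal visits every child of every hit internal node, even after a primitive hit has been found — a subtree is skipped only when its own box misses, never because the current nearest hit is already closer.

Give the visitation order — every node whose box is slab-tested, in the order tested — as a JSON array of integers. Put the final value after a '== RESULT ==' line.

Traverse from the root:
N0 x:[24,43] y:[8,45] z:[65/3,98/3] -> hit [24,98/3], descend [4, 5]
  N4 x:[67/2,43] y:[8,44] z:[23,94/3] -> miss, prune
  N5 x:[24,63/2] y:[29,45] z:[65/3,98/3] -> hit [29,63/2], descend [6, 9]
    N6 x:[24,30] y:[30,41] z:[65/3,82/3] -> miss, prune
    N9 x:[49/2,63/2] y:[29,45] z:[89/3,98/3] -> hit [89/3,63/2] leaf, test {P3(miss), P8@t=89/3}

5 AABB tests over nodes [0, 4, 5, 6, 9]; 1 leaf entered; closest P8.

== RESULT ==
[0, 4, 5, 6, 9]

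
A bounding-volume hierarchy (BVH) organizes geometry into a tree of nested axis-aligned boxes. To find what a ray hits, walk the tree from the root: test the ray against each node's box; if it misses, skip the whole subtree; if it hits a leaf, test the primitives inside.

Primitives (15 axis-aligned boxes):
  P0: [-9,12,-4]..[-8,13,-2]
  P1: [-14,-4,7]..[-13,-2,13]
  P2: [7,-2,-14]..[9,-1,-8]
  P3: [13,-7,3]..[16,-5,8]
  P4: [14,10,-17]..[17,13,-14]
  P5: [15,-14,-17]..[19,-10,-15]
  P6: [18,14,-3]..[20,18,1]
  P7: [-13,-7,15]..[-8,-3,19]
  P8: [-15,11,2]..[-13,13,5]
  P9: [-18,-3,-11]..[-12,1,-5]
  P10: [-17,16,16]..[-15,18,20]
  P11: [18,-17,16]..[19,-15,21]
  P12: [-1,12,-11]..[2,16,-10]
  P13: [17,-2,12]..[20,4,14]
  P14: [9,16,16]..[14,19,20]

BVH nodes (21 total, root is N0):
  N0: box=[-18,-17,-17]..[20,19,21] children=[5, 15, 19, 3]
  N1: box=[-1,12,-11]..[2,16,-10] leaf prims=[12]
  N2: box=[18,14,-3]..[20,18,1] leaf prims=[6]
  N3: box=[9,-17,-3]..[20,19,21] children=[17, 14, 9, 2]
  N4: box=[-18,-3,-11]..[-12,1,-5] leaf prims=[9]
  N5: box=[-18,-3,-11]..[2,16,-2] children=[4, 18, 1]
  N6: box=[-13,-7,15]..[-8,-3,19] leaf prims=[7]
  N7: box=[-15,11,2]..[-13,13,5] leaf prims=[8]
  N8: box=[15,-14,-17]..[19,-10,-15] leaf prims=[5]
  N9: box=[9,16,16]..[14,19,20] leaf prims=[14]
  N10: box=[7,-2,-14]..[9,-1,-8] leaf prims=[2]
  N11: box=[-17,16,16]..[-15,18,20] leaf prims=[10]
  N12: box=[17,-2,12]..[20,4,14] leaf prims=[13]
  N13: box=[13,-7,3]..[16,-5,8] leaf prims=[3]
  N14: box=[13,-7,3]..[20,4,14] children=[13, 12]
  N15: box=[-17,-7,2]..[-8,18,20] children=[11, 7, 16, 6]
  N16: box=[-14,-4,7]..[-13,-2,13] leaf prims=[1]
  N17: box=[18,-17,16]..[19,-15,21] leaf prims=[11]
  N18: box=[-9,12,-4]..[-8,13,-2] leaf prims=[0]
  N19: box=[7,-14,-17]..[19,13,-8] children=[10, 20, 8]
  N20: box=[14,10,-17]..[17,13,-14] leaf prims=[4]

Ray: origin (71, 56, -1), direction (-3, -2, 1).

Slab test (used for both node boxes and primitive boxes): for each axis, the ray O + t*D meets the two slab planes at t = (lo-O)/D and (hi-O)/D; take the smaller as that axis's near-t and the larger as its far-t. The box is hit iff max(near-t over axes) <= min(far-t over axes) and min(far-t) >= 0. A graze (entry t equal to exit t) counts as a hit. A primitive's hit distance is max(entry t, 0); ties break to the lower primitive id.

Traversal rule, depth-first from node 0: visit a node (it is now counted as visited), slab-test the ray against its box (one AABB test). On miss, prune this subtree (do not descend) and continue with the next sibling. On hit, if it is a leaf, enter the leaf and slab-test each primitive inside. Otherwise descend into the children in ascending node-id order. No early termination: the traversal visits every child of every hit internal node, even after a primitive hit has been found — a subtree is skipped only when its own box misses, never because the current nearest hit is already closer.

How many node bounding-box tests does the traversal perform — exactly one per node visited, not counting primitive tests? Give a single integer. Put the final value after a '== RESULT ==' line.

Trace the traversal:
N0 x:[17,89/3] y:[37/2,73/2] z:[-16,22] -> hit [37/2,22], descend [3, 5, 15, 19]
  N3 x:[17,62/3] y:[37/2,73/2] z:[-2,22] -> hit [37/2,62/3], descend [2, 9, 14, 17]
    N2 x:[17,53/3] y:[19,21] z:[-2,2] -> miss, prune
    N9 x:[19,62/3] y:[37/2,20] z:[17,21] -> hit [19,20] leaf, test {P14@t=19}
    N14 x:[17,58/3] y:[26,63/2] z:[4,15] -> miss, prune
    N17 x:[52/3,53/3] y:[71/2,73/2] z:[17,22] -> miss, prune
  N5 x:[23,89/3] y:[20,59/2] z:[-10,-1] -> miss, prune
  N15 x:[79/3,88/3] y:[19,63/2] z:[3,21] -> miss, prune
  N19 x:[52/3,64/3] y:[43/2,35] z:[-16,-7] -> miss, prune

9 AABB tests over nodes [0, 3, 2, 9, 14, 17, 5, 15, 19]; 1 leaf entered; closest P14.

== RESULT ==
9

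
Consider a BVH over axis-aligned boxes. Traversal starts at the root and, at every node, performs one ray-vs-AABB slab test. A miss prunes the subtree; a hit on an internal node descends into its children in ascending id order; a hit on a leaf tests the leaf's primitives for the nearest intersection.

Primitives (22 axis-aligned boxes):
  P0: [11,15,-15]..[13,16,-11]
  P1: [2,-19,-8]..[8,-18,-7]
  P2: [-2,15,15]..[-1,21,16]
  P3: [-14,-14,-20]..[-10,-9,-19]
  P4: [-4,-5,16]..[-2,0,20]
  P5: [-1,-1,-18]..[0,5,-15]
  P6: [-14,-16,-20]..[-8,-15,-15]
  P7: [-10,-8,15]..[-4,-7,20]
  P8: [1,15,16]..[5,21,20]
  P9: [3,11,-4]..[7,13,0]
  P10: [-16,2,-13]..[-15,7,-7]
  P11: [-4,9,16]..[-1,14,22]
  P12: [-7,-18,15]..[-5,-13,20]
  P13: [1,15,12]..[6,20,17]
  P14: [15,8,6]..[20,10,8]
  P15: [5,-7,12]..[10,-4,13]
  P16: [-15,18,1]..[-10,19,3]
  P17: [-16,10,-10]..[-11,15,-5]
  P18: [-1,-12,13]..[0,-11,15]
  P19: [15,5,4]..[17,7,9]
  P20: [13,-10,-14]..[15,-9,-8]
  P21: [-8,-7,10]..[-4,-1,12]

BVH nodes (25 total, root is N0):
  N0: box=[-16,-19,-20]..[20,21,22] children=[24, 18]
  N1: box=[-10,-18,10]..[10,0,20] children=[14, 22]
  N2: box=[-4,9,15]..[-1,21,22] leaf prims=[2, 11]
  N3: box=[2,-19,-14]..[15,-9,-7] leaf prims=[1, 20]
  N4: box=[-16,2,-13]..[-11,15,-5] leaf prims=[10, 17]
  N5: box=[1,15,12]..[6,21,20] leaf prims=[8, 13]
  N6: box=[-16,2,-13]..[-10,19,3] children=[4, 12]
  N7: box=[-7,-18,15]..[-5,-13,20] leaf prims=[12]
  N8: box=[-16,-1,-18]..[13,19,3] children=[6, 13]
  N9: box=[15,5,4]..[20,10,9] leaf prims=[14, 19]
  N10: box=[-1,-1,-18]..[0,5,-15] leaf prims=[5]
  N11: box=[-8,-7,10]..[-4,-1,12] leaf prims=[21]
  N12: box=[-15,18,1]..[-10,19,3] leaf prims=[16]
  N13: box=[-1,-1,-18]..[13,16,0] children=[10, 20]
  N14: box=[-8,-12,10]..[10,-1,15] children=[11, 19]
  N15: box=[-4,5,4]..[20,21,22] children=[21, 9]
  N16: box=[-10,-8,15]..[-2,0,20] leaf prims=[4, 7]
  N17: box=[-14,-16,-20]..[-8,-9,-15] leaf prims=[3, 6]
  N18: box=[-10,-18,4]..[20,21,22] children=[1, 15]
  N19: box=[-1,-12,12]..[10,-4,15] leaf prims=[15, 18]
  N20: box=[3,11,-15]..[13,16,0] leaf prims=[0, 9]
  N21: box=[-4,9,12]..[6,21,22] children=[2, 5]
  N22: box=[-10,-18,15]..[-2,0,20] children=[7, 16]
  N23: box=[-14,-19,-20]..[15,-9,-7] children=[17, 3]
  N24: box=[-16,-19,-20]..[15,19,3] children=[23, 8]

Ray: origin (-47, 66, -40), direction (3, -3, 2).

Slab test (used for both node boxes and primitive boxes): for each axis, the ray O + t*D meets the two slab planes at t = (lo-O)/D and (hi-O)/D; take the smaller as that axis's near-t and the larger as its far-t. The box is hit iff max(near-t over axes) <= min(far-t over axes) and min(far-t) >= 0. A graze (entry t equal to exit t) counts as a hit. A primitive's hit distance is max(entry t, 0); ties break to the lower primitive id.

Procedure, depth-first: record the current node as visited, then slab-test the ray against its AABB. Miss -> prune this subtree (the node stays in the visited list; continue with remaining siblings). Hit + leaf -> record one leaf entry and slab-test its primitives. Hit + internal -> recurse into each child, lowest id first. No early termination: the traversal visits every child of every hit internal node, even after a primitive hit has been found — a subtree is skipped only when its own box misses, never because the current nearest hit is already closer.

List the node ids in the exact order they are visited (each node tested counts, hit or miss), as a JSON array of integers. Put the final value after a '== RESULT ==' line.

Walk:
N0 x:[31/3,67/3] y:[15,85/3] z:[10,31] -> hit [15,67/3], descend [18, 24]
  N18 x:[37/3,67/3] y:[15,28] z:[22,31] -> hit [22,67/3], descend [1, 15]
    N1 x:[37/3,19] y:[22,28] z:[25,30] -> miss, prune
    N15 x:[43/3,67/3] y:[15,61/3] z:[22,31] -> miss, prune
  N24 x:[31/3,62/3] y:[47/3,85/3] z:[10,43/2] -> hit [47/3,62/3], descend [8, 23]
    N8 x:[31/3,20] y:[47/3,67/3] z:[11,43/2] -> hit [47/3,20], descend [6, 13]
      N6 x:[31/3,37/3] y:[47/3,64/3] z:[27/2,43/2] -> miss, prune
      N13 x:[46/3,20] y:[50/3,67/3] z:[11,20] -> hit [50/3,20], descend [10, 20]
        N10 x:[46/3,47/3] y:[61/3,67/3] z:[11,25/2] -> miss, prune
        N20 x:[50/3,20] y:[50/3,55/3] z:[25/2,20] -> hit [50/3,55/3] leaf, test {P0(miss), P9@t=18}
    N23 x:[11,62/3] y:[25,85/3] z:[10,33/2] -> miss, prune

Summary -> nodes [0, 18, 1, 15, 24, 8, 6, 13, 10, 20, 23]; box-tests=11; leaf-entries=1; first=P9

== RESULT ==
[0, 18, 1, 15, 24, 8, 6, 13, 10, 20, 23]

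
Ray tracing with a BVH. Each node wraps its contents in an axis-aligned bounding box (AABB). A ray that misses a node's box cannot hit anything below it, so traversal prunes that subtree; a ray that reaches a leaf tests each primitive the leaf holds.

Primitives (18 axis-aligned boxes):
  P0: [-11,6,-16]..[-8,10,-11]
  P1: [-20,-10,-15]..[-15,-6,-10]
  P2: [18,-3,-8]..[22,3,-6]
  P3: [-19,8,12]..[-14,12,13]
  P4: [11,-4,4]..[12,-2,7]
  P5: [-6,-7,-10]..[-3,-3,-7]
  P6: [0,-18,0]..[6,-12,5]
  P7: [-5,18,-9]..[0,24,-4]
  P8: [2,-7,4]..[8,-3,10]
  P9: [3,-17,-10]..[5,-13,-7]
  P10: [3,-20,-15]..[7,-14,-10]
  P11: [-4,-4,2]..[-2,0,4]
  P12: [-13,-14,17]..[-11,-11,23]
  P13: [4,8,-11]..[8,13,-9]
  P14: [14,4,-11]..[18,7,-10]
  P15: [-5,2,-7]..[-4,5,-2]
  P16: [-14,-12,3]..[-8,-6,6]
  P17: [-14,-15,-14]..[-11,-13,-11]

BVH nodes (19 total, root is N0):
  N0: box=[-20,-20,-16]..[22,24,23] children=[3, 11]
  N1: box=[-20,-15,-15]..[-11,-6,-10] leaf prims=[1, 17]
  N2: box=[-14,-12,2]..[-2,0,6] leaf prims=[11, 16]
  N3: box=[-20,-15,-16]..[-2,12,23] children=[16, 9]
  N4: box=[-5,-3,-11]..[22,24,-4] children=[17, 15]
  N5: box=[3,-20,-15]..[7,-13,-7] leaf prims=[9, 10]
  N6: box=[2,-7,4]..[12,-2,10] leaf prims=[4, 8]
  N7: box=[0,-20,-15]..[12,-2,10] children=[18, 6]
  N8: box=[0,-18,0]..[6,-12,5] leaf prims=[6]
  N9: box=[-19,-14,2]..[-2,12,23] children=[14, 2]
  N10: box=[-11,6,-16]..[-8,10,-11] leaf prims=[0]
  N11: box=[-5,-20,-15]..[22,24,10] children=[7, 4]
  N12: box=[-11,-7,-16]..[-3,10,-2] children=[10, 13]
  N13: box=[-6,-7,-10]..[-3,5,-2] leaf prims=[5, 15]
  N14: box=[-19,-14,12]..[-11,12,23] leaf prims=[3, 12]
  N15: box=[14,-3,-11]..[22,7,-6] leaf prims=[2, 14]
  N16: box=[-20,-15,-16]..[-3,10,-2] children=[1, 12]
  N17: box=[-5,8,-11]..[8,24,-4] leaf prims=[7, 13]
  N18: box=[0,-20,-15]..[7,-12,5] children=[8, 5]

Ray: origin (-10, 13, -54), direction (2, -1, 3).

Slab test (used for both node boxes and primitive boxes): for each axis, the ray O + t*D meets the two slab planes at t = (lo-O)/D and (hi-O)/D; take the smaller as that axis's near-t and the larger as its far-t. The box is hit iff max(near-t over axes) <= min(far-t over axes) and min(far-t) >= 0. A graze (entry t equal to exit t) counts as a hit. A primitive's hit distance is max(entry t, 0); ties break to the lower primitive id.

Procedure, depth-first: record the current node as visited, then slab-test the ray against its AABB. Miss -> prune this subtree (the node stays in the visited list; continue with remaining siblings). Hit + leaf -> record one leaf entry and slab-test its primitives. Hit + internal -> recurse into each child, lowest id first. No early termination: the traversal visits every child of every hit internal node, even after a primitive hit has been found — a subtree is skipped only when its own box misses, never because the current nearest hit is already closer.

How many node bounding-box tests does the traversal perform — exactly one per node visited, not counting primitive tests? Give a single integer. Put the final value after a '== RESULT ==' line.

Walk:
N0 x:[-5,16] y:[-11,33] z:[38/3,77/3] -> hit [38/3,16], descend [3, 11]
  N3 x:[-5,4] y:[1,28] z:[38/3,77/3] -> miss, prune
  N11 x:[5/2,16] y:[-11,33] z:[13,64/3] -> hit [13,16], descend [4, 7]
    N4 x:[5/2,16] y:[-11,16] z:[43/3,50/3] -> hit [43/3,16], descend [15, 17]
      N15 x:[12,16] y:[6,16] z:[43/3,16] -> hit [43/3,16] leaf, test {P2@t=46/3, P14(miss)}
      N17 x:[5/2,9] y:[-11,5] z:[43/3,50/3] -> miss, prune
    N7 x:[5,11] y:[15,33] z:[13,64/3] -> miss, prune

Summary -> nodes [0, 3, 11, 4, 15, 17, 7]; box-tests=7; leaf-entries=1; first=P2

== RESULT ==
7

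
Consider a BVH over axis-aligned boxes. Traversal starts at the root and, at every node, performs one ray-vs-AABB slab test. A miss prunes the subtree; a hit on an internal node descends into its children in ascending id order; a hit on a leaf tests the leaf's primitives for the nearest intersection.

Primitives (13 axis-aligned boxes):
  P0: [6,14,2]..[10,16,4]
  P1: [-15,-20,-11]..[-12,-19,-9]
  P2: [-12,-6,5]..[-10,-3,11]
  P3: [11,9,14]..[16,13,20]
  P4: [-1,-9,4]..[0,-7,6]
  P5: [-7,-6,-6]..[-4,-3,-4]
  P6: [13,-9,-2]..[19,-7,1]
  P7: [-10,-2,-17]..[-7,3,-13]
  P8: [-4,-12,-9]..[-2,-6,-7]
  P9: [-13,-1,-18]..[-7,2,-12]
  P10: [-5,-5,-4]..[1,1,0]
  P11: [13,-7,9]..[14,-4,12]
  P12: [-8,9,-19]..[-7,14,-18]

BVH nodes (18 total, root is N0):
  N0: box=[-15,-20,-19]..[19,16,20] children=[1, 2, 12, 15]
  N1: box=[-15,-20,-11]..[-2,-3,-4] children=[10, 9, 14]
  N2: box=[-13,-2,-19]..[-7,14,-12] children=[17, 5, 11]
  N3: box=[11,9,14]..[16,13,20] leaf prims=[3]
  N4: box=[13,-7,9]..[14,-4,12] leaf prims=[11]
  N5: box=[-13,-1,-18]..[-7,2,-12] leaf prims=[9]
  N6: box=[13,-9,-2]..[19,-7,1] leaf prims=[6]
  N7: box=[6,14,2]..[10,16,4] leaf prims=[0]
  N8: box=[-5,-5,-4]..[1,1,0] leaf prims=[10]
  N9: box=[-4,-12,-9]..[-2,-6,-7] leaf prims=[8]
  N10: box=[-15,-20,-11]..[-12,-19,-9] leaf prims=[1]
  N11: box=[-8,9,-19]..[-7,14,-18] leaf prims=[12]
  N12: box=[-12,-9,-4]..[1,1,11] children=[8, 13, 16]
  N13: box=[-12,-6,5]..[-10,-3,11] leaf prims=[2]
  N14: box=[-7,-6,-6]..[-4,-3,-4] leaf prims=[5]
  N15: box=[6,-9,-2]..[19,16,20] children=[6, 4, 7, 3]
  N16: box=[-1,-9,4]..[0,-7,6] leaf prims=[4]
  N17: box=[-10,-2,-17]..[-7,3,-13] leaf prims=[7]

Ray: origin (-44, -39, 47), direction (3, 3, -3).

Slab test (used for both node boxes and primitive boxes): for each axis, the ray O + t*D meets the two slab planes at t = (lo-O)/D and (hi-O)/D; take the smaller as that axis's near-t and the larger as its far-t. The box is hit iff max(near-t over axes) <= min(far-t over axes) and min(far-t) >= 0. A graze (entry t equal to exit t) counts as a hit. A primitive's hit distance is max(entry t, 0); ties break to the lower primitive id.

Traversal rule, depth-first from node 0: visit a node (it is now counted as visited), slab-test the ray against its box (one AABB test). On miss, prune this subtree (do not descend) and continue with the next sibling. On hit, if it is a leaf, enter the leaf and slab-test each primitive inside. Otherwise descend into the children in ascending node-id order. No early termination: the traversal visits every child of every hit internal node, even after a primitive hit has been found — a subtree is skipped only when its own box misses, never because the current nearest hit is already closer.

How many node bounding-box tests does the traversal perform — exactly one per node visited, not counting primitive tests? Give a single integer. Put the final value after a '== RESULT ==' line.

Walk:
N0 x:[29/3,21] y:[19/3,55/3] z:[9,22] -> hit [29/3,55/3], descend [1, 2, 12, 15]
  N1 x:[29/3,14] y:[19/3,12] z:[17,58/3] -> miss, prune
  N2 x:[31/3,37/3] y:[37/3,53/3] z:[59/3,22] -> miss, prune
  N12 x:[32/3,15] y:[10,40/3] z:[12,17] -> hit [12,40/3], descend [8, 13, 16]
    N8 x:[13,15] y:[34/3,40/3] z:[47/3,17] -> miss, prune
    N13 x:[32/3,34/3] y:[11,12] z:[12,14] -> miss, prune
    N16 x:[43/3,44/3] y:[10,32/3] z:[41/3,43/3] -> miss, prune
  N15 x:[50/3,21] y:[10,55/3] z:[9,49/3] -> miss, prune

Visited [0, 1, 2, 12, 8, 13, 16, 15]. Tests: 8 box, 0 leaf. Nearest: miss.

== RESULT ==
8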